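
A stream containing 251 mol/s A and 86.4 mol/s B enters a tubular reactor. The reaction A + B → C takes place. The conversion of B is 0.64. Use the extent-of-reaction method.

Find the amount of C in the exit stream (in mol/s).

B reacted = 0.64 × 86.4 = 55.3 mol/s; ν_B = −1, so ξ = 55.3/1 = 55.3 mol/s.
Outlet amounts (n = n₀ + ν ξ):
  A: 251 − 1(55.3) = 195.7
  B: 86.4 − 1(55.3) = 31.1
  C: 0 + 1(55.3) = 55.3

55.3 mol/s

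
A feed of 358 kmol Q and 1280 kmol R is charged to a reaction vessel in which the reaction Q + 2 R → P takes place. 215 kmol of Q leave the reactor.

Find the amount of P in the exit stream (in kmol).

For Q: n = n₀ − 1ξ → 215 = 358 − 1ξ, giving ξ = 143 kmol.
Outlet amounts (n = n₀ + ν ξ):
  Q: 358 − 1(143) = 215
  R: 1280 − 2(143) = 994
  P: 0 + 1(143) = 143

143 kmol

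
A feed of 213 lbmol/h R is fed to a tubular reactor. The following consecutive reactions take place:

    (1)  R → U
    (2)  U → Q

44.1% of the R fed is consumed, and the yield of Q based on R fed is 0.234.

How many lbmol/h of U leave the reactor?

44.1 lbmol/h

Conversion of R: R consumed = 1ξ₁ = 0.441 × 213 → ξ₁ = 93.93 lbmol/h.
Yield of Q: 1ξ₂ / 213 = 0.234 → ξ₂ = 49.84 lbmol/h.
Outlet amounts (n = n₀ + Σ ν·ξ):
  R: 213 − 1(93.93) = 119.1
  U: 0 + 1(93.93) − 1(49.84) = 44.09
  Q: 0 + 1(49.84) = 49.84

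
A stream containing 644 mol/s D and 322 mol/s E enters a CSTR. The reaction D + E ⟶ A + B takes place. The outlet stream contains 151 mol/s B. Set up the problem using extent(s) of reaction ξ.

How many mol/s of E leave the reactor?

For B: n = n₀ + 1ξ → 151 = 0 + 1ξ, giving ξ = 151 mol/s.
Outlet amounts (n = n₀ + ν ξ):
  D: 644 − 1(151) = 493
  E: 322 − 1(151) = 171
  A: 0 + 1(151) = 151
  B: 0 + 1(151) = 151

171 mol/s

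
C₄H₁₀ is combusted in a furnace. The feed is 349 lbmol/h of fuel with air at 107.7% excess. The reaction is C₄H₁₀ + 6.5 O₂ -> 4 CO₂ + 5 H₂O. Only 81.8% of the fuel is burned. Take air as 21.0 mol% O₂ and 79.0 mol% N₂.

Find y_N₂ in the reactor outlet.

Stoichiometric O₂ = 6.5 × 349 = 2268 lbmol/h; O₂ fed = 2268 × 2.077 = 4712 lbmol/h.
N₂ fed = 4712 × 79/21 = 17720 lbmol/h.
Fuel reacted = 0.818 × 349 → ξ = 285.5 lbmol/h.
Outlet (n = n₀ + ν ξ):
  C₄H₁₀: 349 − 1(285.5) = 63.52
  O₂: 4712 − 6.5(285.5) = 2856
  N₂: 17720 (inert)
  CO₂: 0 + 4(285.5) = 1142
  H₂O: 0 + 5(285.5) = 1427
Total out = 23210 lbmol/h; y_N₂ = 17720 / 23210 = 0.7635.

0.764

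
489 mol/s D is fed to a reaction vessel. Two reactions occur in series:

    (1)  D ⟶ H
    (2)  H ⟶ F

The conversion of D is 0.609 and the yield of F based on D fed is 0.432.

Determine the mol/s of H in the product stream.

Conversion of D: D consumed = 1ξ₁ = 0.609 × 489 → ξ₁ = 297.8 mol/s.
Yield of F: 1ξ₂ / 489 = 0.432 → ξ₂ = 211.2 mol/s.
Outlet amounts (n = n₀ + Σ ν·ξ):
  D: 489 − 1(297.8) = 191.2
  H: 0 + 1(297.8) − 1(211.2) = 86.55
  F: 0 + 1(211.2) = 211.2

86.6 mol/s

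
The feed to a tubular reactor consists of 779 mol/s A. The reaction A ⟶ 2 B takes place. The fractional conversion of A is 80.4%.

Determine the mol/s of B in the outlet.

1250 mol/s

A reacted = 0.804 × 779 = 626.3 mol/s; ν_A = −1, so ξ = 626.3/1 = 626.3 mol/s.
Outlet amounts (n = n₀ + ν ξ):
  A: 779 − 1(626.3) = 152.7
  B: 0 + 2(626.3) = 1253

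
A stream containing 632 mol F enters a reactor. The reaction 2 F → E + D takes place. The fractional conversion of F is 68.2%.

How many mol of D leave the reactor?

216 mol

F reacted = 0.682 × 632 = 431 mol; ν_F = −2, so ξ = 431/2 = 215.5 mol.
Outlet amounts (n = n₀ + ν ξ):
  F: 632 − 2(215.5) = 201
  E: 0 + 1(215.5) = 215.5
  D: 0 + 1(215.5) = 215.5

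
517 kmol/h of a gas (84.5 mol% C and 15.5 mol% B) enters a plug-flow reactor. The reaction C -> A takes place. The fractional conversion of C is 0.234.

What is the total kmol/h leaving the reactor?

517 kmol/h

C reacted = 0.234 × 436.9 = 102.2 kmol/h; ν_C = −1, so ξ = 102.2/1 = 102.2 kmol/h.
Outlet amounts (n = n₀ + ν ξ):
  C: 436.9 − 1(102.2) = 334.6
  A: 0 + 1(102.2) = 102.2
  B: 80.14 (inert)
Total out = 334.6 + 102.2 + 80.14 = 517 kmol/h.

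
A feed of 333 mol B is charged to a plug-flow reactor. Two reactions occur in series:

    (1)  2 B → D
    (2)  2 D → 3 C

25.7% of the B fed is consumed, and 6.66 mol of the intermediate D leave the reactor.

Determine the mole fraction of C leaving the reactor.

0.176

Conversion of B: B consumed = 2ξ₁ = 0.257 × 333 → ξ₁ = 42.79 mol.
D balance: n_D = 0 + 1ξ₁ − 2ξ₂ = 6.66 → ξ₂ = (1·42.79 − 6.66)/2 = 18.07 mol.
Outlet amounts (n = n₀ + Σ ν·ξ):
  B: 333 − 2(42.79) = 247.4
  D: 0 + 1(42.79) − 2(18.07) = 6.66
  C: 0 + 3(18.07) = 54.2
Total out = 308.3 mol; y_C = 54.2 / 308.3 = 0.1758.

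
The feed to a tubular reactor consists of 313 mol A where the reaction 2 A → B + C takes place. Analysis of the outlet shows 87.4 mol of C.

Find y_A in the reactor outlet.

0.442

For C: n = n₀ + 1ξ → 87.4 = 0 + 1ξ, giving ξ = 87.4 mol.
Outlet amounts (n = n₀ + ν ξ):
  A: 313 − 2(87.4) = 138.2
  B: 0 + 1(87.4) = 87.4
  C: 0 + 1(87.4) = 87.4
Total out = 313 mol; y_A = 138.2 / 313 = 0.4415.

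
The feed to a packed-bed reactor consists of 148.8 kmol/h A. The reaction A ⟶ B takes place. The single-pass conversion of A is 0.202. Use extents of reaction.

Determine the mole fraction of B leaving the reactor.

0.202

A reacted = 0.202 × 148.8 = 30.06 kmol/h; ν_A = −1, so ξ = 30.06/1 = 30.06 kmol/h.
Outlet amounts (n = n₀ + ν ξ):
  A: 148.8 − 1(30.06) = 118.7
  B: 0 + 1(30.06) = 30.06
Total out = 148.8 kmol/h; y_B = 30.06 / 148.8 = 0.202.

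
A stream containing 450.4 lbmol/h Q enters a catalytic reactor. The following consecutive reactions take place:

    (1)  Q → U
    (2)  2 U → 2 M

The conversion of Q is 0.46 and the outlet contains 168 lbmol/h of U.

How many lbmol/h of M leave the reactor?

39.2 lbmol/h

Conversion of Q: Q consumed = 1ξ₁ = 0.46 × 450.4 → ξ₁ = 207.2 lbmol/h.
U balance: n_U = 0 + 1ξ₁ − 2ξ₂ = 168 → ξ₂ = (1·207.2 − 168)/2 = 19.59 lbmol/h.
Outlet amounts (n = n₀ + Σ ν·ξ):
  Q: 450.4 − 1(207.2) = 243.2
  U: 0 + 1(207.2) − 2(19.59) = 168
  M: 0 + 2(19.59) = 39.18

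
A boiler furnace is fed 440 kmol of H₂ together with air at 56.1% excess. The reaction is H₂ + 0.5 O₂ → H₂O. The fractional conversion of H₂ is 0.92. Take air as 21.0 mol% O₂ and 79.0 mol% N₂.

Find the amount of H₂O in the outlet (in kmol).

405 kmol

Stoichiometric O₂ = 0.5 × 440 = 220 kmol; O₂ fed = 220 × 1.561 = 343.4 kmol.
N₂ fed = 343.4 × 79/21 = 1292 kmol.
Fuel reacted = 0.92 × 440 → ξ = 404.8 kmol.
Outlet (n = n₀ + ν ξ):
  H₂: 440 − 1(404.8) = 35.2
  O₂: 343.4 − 0.5(404.8) = 141
  N₂: 1292 (inert)
  H₂O: 0 + 1(404.8) = 404.8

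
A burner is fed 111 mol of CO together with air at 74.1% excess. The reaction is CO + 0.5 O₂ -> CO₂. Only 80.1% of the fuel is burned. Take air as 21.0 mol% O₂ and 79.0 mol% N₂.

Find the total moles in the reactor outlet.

527 mol

Stoichiometric O₂ = 0.5 × 111 = 55.5 mol; O₂ fed = 55.5 × 1.741 = 96.63 mol.
N₂ fed = 96.63 × 79/21 = 363.5 mol.
Fuel reacted = 0.801 × 111 → ξ = 88.91 mol.
Outlet (n = n₀ + ν ξ):
  CO: 111 − 1(88.91) = 22.09
  O₂: 96.63 − 0.5(88.91) = 52.17
  N₂: 363.5 (inert)
  CO₂: 0 + 1(88.91) = 88.91
Total out = 22.09 + 52.17 + 363.5 + 88.91 = 526.7 mol.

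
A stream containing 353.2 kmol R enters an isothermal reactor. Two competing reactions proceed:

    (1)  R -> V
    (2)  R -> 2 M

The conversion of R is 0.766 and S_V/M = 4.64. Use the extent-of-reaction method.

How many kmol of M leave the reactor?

52.6 kmol

Conversion of R: R consumed = 0.766 × 353.2 = 270.6 kmol = 1ξ₁ + 1ξ₂.
Selectivity: 1ξ₁ / (2ξ₂) = 4.64 → ξ₁ = 9.28 ξ₂.
Substitute: (1·9.28 + 1) ξ₂ = 270.6 → ξ₂ = 26.32 kmol, ξ₁ = 244.2 kmol.
Outlet amounts (n = n₀ + Σ ν·ξ):
  R: 353.2 − 1(244.2) − 1(26.32) = 82.65
  V: 0 + 1(244.2) = 244.2
  M: 0 + 2(26.32) = 52.64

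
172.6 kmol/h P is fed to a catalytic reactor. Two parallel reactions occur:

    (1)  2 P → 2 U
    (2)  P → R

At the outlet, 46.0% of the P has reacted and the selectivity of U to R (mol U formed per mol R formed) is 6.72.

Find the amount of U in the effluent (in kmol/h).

69.1 kmol/h

Conversion of P: P consumed = 0.46 × 172.6 = 79.4 kmol/h = 2ξ₁ + 1ξ₂.
Selectivity: 2ξ₁ / (1ξ₂) = 6.72 → ξ₁ = 3.36 ξ₂.
Substitute: (2·3.36 + 1) ξ₂ = 79.4 → ξ₂ = 10.28 kmol/h, ξ₁ = 34.56 kmol/h.
Outlet amounts (n = n₀ + Σ ν·ξ):
  P: 172.6 − 2(34.56) − 1(10.28) = 93.2
  U: 0 + 2(34.56) = 69.11
  R: 0 + 1(10.28) = 10.28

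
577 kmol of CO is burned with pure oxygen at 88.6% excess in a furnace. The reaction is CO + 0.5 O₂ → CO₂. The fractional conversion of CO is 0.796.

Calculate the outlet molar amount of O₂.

314 kmol

Stoichiometric O₂ = 0.5 × 577 = 288.5 kmol; O₂ fed = 288.5 × 1.886 = 544.1 kmol.
Fuel reacted = 0.796 × 577 → ξ = 459.3 kmol.
Outlet (n = n₀ + ν ξ):
  CO: 577 − 1(459.3) = 117.7
  O₂: 544.1 − 0.5(459.3) = 314.5
  CO₂: 0 + 1(459.3) = 459.3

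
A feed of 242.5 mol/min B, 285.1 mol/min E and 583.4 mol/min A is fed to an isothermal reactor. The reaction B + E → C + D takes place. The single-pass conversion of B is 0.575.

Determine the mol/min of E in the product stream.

B reacted = 0.575 × 242.5 = 139.4 mol/min; ν_B = −1, so ξ = 139.4/1 = 139.4 mol/min.
Outlet amounts (n = n₀ + ν ξ):
  B: 242.5 − 1(139.4) = 103.1
  E: 285.1 − 1(139.4) = 145.7
  C: 0 + 1(139.4) = 139.4
  D: 0 + 1(139.4) = 139.4
  A: 583.4 (inert)

146 mol/min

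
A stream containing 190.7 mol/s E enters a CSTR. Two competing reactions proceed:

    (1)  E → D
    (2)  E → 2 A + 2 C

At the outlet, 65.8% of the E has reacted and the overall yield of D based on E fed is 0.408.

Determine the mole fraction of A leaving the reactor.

Yield of D: 1ξ₁ / 190.7 = 0.408 → ξ₁ = 77.81 mol/s.
Conversion of E: 1ξ₁ + 1ξ₂ = 0.658 × 190.7 = 125.5 → ξ₂ = 47.68 mol/s.
Outlet amounts (n = n₀ + Σ ν·ξ):
  E: 190.7 − 1(77.81) − 1(47.68) = 65.22
  D: 0 + 1(77.81) = 77.81
  A: 0 + 2(47.68) = 95.35
  C: 0 + 2(47.68) = 95.35
Total out = 333.7 mol/s; y_A = 95.35 / 333.7 = 0.2857.

0.286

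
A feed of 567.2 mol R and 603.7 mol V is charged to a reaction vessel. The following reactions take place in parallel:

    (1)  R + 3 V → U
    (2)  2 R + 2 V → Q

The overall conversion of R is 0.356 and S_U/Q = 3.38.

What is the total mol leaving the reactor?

678 mol

Conversion of R: R consumed = 0.356 × 567.2 = 201.9 mol = 1ξ₁ + 2ξ₂.
Selectivity: 1ξ₁ / (1ξ₂) = 3.38 → ξ₁ = 3.38 ξ₂.
Substitute: (1·3.38 + 2) ξ₂ = 201.9 → ξ₂ = 37.53 mol, ξ₁ = 126.9 mol.
Outlet amounts (n = n₀ + Σ ν·ξ):
  R: 567.2 − 1(126.9) − 2(37.53) = 365.3
  V: 603.7 − 3(126.9) − 2(37.53) = 148.1
  U: 0 + 1(126.9) = 126.9
  Q: 0 + 1(37.53) = 37.53
Total out = 365.3 + 148.1 + 126.9 + 37.53 = 677.7 mol.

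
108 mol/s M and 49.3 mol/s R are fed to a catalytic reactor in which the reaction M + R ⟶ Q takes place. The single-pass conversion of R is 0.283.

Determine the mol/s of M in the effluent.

R reacted = 0.283 × 49.3 = 13.95 mol/s; ν_R = −1, so ξ = 13.95/1 = 13.95 mol/s.
Outlet amounts (n = n₀ + ν ξ):
  M: 108 − 1(13.95) = 94.05
  R: 49.3 − 1(13.95) = 35.35
  Q: 0 + 1(13.95) = 13.95

94 mol/s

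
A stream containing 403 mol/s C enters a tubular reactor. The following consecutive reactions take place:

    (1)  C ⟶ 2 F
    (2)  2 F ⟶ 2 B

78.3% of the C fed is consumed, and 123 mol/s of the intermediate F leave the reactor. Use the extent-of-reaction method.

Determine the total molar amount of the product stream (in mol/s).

719 mol/s

Conversion of C: C consumed = 1ξ₁ = 0.783 × 403 → ξ₁ = 315.5 mol/s.
F balance: n_F = 0 + 2ξ₁ − 2ξ₂ = 123 → ξ₂ = (2·315.5 − 123)/2 = 254 mol/s.
Outlet amounts (n = n₀ + Σ ν·ξ):
  C: 403 − 1(315.5) = 87.45
  F: 0 + 2(315.5) − 2(254) = 123
  B: 0 + 2(254) = 508.1
Total out = 87.45 + 123 + 508.1 = 718.5 mol/s.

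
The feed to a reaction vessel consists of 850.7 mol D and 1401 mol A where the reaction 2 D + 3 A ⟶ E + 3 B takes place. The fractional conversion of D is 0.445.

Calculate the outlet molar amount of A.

833 mol

D reacted = 0.445 × 850.7 = 378.6 mol; ν_D = −2, so ξ = 378.6/2 = 189.3 mol.
Outlet amounts (n = n₀ + ν ξ):
  D: 850.7 − 2(189.3) = 472.1
  A: 1401 − 3(189.3) = 833.2
  E: 0 + 1(189.3) = 189.3
  B: 0 + 3(189.3) = 567.8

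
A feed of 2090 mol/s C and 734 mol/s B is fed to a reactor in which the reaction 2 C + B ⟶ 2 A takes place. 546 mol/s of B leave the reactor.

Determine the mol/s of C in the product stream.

For B: n = n₀ − 1ξ → 546 = 734 − 1ξ, giving ξ = 188 mol/s.
Outlet amounts (n = n₀ + ν ξ):
  C: 2090 − 2(188) = 1714
  B: 734 − 1(188) = 546
  A: 0 + 2(188) = 376

1710 mol/s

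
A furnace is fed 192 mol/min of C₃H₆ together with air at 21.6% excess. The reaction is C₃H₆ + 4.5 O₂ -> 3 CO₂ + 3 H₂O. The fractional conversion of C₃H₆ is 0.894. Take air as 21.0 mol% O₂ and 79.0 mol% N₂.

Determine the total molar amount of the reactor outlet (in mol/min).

5280 mol/min

Stoichiometric O₂ = 4.5 × 192 = 864 mol/min; O₂ fed = 864 × 1.216 = 1051 mol/min.
N₂ fed = 1051 × 79/21 = 3952 mol/min.
Fuel reacted = 0.894 × 192 → ξ = 171.6 mol/min.
Outlet (n = n₀ + ν ξ):
  C₃H₆: 192 − 1(171.6) = 20.35
  O₂: 1051 − 4.5(171.6) = 278.2
  N₂: 3952 (inert)
  CO₂: 0 + 3(171.6) = 514.9
  H₂O: 0 + 3(171.6) = 514.9
Total out = 20.35 + 278.2 + 3952 + 514.9 + 514.9 = 5281 mol/min.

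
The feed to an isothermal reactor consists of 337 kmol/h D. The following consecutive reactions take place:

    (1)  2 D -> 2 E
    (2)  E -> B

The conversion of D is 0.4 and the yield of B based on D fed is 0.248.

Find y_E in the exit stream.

0.152

Conversion of D: D consumed = 2ξ₁ = 0.4 × 337 → ξ₁ = 67.4 kmol/h.
Yield of B: 1ξ₂ / 337 = 0.248 → ξ₂ = 83.58 kmol/h.
Outlet amounts (n = n₀ + Σ ν·ξ):
  D: 337 − 2(67.4) = 202.2
  E: 0 + 2(67.4) − 1(83.58) = 51.22
  B: 0 + 1(83.58) = 83.58
Total out = 337 kmol/h; y_E = 51.22 / 337 = 0.152.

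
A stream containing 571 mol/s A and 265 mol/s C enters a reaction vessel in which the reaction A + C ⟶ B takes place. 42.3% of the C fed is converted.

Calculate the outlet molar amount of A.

C reacted = 0.423 × 265 = 112.1 mol/s; ν_C = −1, so ξ = 112.1/1 = 112.1 mol/s.
Outlet amounts (n = n₀ + ν ξ):
  A: 571 − 1(112.1) = 458.9
  C: 265 − 1(112.1) = 152.9
  B: 0 + 1(112.1) = 112.1

459 mol/s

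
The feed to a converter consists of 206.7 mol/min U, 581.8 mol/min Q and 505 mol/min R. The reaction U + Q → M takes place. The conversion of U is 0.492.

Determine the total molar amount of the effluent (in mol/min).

1190 mol/min

U reacted = 0.492 × 206.7 = 101.7 mol/min; ν_U = −1, so ξ = 101.7/1 = 101.7 mol/min.
Outlet amounts (n = n₀ + ν ξ):
  U: 206.7 − 1(101.7) = 105
  Q: 581.8 − 1(101.7) = 480.1
  M: 0 + 1(101.7) = 101.7
  R: 505 (inert)
Total out = 105 + 480.1 + 101.7 + 505 = 1192 mol/min.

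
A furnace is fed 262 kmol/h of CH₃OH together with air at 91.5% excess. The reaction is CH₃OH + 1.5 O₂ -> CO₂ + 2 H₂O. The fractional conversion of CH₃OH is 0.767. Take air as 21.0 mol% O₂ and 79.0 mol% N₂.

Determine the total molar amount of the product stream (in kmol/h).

Stoichiometric O₂ = 1.5 × 262 = 393 kmol/h; O₂ fed = 393 × 1.915 = 752.6 kmol/h.
N₂ fed = 752.6 × 79/21 = 2831 kmol/h.
Fuel reacted = 0.767 × 262 → ξ = 201 kmol/h.
Outlet (n = n₀ + ν ξ):
  CH₃OH: 262 − 1(201) = 61.05
  O₂: 752.6 − 1.5(201) = 451.2
  N₂: 2831 (inert)
  CO₂: 0 + 1(201) = 201
  H₂O: 0 + 2(201) = 401.9
Total out = 61.05 + 451.2 + 2831 + 201 + 401.9 = 3946 kmol/h.

3950 kmol/h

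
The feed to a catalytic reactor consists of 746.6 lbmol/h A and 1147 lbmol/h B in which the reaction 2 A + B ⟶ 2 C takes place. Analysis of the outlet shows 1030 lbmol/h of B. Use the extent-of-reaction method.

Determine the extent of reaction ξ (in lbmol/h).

For B: n = n₀ − 1ξ → 1030 = 1147 − 1ξ, giving ξ = 117 lbmol/h.
Outlet amounts (n = n₀ + ν ξ):
  A: 746.6 − 2(117) = 512.6
  B: 1147 − 1(117) = 1030
  C: 0 + 2(117) = 234

ξ = 117 lbmol/h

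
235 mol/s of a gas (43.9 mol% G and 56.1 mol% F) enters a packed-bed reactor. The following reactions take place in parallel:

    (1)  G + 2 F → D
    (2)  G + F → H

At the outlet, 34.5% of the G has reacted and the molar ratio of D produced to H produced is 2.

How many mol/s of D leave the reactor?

23.7 mol/s

Conversion of G: G consumed = 0.345 × 103.2 = 35.59 mol/s = 1ξ₁ + 1ξ₂.
Selectivity: 1ξ₁ / (1ξ₂) = 2 → ξ₁ = 2 ξ₂.
Substitute: (1·2 + 1) ξ₂ = 35.59 → ξ₂ = 11.86 mol/s, ξ₁ = 23.73 mol/s.
Outlet amounts (n = n₀ + Σ ν·ξ):
  G: 103.2 − 1(23.73) − 1(11.86) = 67.57
  F: 131.8 − 2(23.73) − 1(11.86) = 72.52
  D: 0 + 1(23.73) = 23.73
  H: 0 + 1(11.86) = 11.86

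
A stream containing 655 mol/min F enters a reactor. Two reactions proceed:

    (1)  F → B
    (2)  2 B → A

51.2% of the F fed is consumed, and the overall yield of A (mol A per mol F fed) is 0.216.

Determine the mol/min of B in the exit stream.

52.4 mol/min

Conversion of F: F consumed = 1ξ₁ = 0.512 × 655 → ξ₁ = 335.4 mol/min.
Yield of A: 1ξ₂ / 655 = 0.216 → ξ₂ = 141.5 mol/min.
Outlet amounts (n = n₀ + Σ ν·ξ):
  F: 655 − 1(335.4) = 319.6
  B: 0 + 1(335.4) − 2(141.5) = 52.4
  A: 0 + 1(141.5) = 141.5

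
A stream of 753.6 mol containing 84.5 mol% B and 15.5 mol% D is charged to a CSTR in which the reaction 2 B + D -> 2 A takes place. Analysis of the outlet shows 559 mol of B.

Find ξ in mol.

For B: n = n₀ − 2ξ → 559 = 636.8 − 2ξ, giving ξ = 38.9 mol.
Outlet amounts (n = n₀ + ν ξ):
  B: 636.8 − 2(38.9) = 559
  D: 116.8 − 1(38.9) = 77.91
  A: 0 + 2(38.9) = 77.79

ξ = 38.9 mol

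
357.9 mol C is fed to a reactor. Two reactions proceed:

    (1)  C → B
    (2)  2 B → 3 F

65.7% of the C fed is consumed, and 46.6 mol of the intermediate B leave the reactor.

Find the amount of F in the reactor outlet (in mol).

283 mol

Conversion of C: C consumed = 1ξ₁ = 0.657 × 357.9 → ξ₁ = 235.1 mol.
B balance: n_B = 0 + 1ξ₁ − 2ξ₂ = 46.6 → ξ₂ = (1·235.1 − 46.6)/2 = 94.27 mol.
Outlet amounts (n = n₀ + Σ ν·ξ):
  C: 357.9 − 1(235.1) = 122.8
  B: 0 + 1(235.1) − 2(94.27) = 46.6
  F: 0 + 3(94.27) = 282.8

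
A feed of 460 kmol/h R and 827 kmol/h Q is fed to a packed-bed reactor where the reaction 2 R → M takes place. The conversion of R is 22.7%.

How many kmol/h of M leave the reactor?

52.2 kmol/h

R reacted = 0.227 × 460 = 104.4 kmol/h; ν_R = −2, so ξ = 104.4/2 = 52.21 kmol/h.
Outlet amounts (n = n₀ + ν ξ):
  R: 460 − 2(52.21) = 355.6
  M: 0 + 1(52.21) = 52.21
  Q: 827 (inert)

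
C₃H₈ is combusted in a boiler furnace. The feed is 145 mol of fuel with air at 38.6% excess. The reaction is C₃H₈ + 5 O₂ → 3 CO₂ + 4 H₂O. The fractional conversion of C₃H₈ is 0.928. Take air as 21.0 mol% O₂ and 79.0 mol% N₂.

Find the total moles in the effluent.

5060 mol

Stoichiometric O₂ = 5 × 145 = 725 mol; O₂ fed = 725 × 1.386 = 1005 mol.
N₂ fed = 1005 × 79/21 = 3780 mol.
Fuel reacted = 0.928 × 145 → ξ = 134.6 mol.
Outlet (n = n₀ + ν ξ):
  C₃H₈: 145 − 1(134.6) = 10.44
  O₂: 1005 − 5(134.6) = 332.1
  N₂: 3780 (inert)
  CO₂: 0 + 3(134.6) = 403.7
  H₂O: 0 + 4(134.6) = 538.2
Total out = 10.44 + 332.1 + 3780 + 403.7 + 538.2 = 5065 mol.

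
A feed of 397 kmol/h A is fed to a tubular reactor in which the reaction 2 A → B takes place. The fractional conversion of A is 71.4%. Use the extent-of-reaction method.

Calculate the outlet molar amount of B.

A reacted = 0.714 × 397 = 283.5 kmol/h; ν_A = −2, so ξ = 283.5/2 = 141.7 kmol/h.
Outlet amounts (n = n₀ + ν ξ):
  A: 397 − 2(141.7) = 113.5
  B: 0 + 1(141.7) = 141.7

142 kmol/h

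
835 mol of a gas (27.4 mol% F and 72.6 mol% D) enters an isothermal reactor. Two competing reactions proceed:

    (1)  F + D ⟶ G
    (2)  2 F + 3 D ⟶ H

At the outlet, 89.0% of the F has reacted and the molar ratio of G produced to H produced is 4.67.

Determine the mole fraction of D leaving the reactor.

0.652

Conversion of F: F consumed = 0.89 × 228.8 = 203.6 mol = 1ξ₁ + 2ξ₂.
Selectivity: 1ξ₁ / (1ξ₂) = 4.67 → ξ₁ = 4.67 ξ₂.
Substitute: (1·4.67 + 2) ξ₂ = 203.6 → ξ₂ = 30.53 mol, ξ₁ = 142.6 mol.
Outlet amounts (n = n₀ + Σ ν·ξ):
  F: 228.8 − 1(142.6) − 2(30.53) = 25.17
  D: 606.2 − 1(142.6) − 3(30.53) = 372.1
  G: 0 + 1(142.6) = 142.6
  H: 0 + 1(30.53) = 30.53
Total out = 570.3 mol; y_D = 372.1 / 570.3 = 0.6524.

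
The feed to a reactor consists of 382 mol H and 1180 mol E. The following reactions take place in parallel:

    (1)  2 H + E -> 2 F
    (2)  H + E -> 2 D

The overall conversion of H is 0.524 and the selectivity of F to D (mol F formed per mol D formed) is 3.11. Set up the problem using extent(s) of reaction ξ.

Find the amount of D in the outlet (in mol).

Conversion of H: H consumed = 0.524 × 382 = 200.2 mol = 2ξ₁ + 1ξ₂.
Selectivity: 2ξ₁ / (2ξ₂) = 3.11 → ξ₁ = 3.11 ξ₂.
Substitute: (2·3.11 + 1) ξ₂ = 200.2 → ξ₂ = 27.72 mol, ξ₁ = 86.22 mol.
Outlet amounts (n = n₀ + Σ ν·ξ):
  H: 382 − 2(86.22) − 1(27.72) = 181.8
  E: 1180 − 1(86.22) − 1(27.72) = 1066
  F: 0 + 2(86.22) = 172.4
  D: 0 + 2(27.72) = 55.45

55.4 mol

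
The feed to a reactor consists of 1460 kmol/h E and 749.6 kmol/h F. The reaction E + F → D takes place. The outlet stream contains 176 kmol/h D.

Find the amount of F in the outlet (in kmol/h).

For D: n = n₀ + 1ξ → 176 = 0 + 1ξ, giving ξ = 176 kmol/h.
Outlet amounts (n = n₀ + ν ξ):
  E: 1460 − 1(176) = 1284
  F: 749.6 − 1(176) = 573.6
  D: 0 + 1(176) = 176

574 kmol/h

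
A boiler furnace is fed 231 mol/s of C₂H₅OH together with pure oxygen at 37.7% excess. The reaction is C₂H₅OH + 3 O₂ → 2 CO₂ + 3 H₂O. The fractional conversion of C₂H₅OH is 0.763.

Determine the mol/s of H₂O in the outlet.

Stoichiometric O₂ = 3 × 231 = 693 mol/s; O₂ fed = 693 × 1.377 = 954.3 mol/s.
Fuel reacted = 0.763 × 231 → ξ = 176.3 mol/s.
Outlet (n = n₀ + ν ξ):
  C₂H₅OH: 231 − 1(176.3) = 54.75
  O₂: 954.3 − 3(176.3) = 425.5
  CO₂: 0 + 2(176.3) = 352.5
  H₂O: 0 + 3(176.3) = 528.8

529 mol/s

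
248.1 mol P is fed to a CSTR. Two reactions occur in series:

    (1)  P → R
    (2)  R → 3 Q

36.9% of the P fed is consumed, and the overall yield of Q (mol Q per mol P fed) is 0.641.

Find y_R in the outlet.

0.109

Conversion of P: P consumed = 1ξ₁ = 0.369 × 248.1 → ξ₁ = 91.55 mol.
Yield of Q: 3ξ₂ / 248.1 = 0.641 → ξ₂ = 53.01 mol.
Outlet amounts (n = n₀ + Σ ν·ξ):
  P: 248.1 − 1(91.55) = 156.6
  R: 0 + 1(91.55) − 1(53.01) = 38.54
  Q: 0 + 3(53.01) = 159
Total out = 354.1 mol; y_R = 38.54 / 354.1 = 0.1088.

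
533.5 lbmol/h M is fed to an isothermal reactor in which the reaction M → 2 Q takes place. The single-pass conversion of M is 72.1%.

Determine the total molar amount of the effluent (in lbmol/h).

M reacted = 0.721 × 533.5 = 384.7 lbmol/h; ν_M = −1, so ξ = 384.7/1 = 384.7 lbmol/h.
Outlet amounts (n = n₀ + ν ξ):
  M: 533.5 − 1(384.7) = 148.8
  Q: 0 + 2(384.7) = 769.3
Total out = 148.8 + 769.3 = 918.2 lbmol/h.

918 lbmol/h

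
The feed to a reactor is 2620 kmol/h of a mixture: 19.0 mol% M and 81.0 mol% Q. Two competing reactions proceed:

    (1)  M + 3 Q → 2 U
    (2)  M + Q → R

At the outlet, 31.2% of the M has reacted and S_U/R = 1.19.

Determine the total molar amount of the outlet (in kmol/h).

2410 kmol/h

Conversion of M: M consumed = 0.312 × 497.8 = 155.3 kmol/h = 1ξ₁ + 1ξ₂.
Selectivity: 2ξ₁ / (1ξ₂) = 1.19 → ξ₁ = 0.595 ξ₂.
Substitute: (1·0.595 + 1) ξ₂ = 155.3 → ξ₂ = 97.38 kmol/h, ξ₁ = 57.94 kmol/h.
Outlet amounts (n = n₀ + Σ ν·ξ):
  M: 497.8 − 1(57.94) − 1(97.38) = 342.5
  Q: 2122 − 3(57.94) − 1(97.38) = 1851
  U: 0 + 2(57.94) = 115.9
  R: 0 + 1(97.38) = 97.38
Total out = 342.5 + 1851 + 115.9 + 97.38 = 2407 kmol/h.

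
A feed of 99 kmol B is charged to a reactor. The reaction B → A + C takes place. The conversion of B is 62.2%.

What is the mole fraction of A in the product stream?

B reacted = 0.622 × 99 = 61.58 kmol; ν_B = −1, so ξ = 61.58/1 = 61.58 kmol.
Outlet amounts (n = n₀ + ν ξ):
  B: 99 − 1(61.58) = 37.42
  A: 0 + 1(61.58) = 61.58
  C: 0 + 1(61.58) = 61.58
Total out = 160.6 kmol; y_A = 61.58 / 160.6 = 0.3835.

0.383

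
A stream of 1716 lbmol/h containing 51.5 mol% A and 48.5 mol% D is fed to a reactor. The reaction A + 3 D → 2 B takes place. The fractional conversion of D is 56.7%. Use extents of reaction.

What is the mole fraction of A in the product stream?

0.518

D reacted = 0.567 × 832.3 = 471.9 lbmol/h; ν_D = −3, so ξ = 471.9/3 = 157.3 lbmol/h.
Outlet amounts (n = n₀ + ν ξ):
  A: 883.7 − 1(157.3) = 726.4
  D: 832.3 − 3(157.3) = 360.4
  B: 0 + 2(157.3) = 314.6
Total out = 1401 lbmol/h; y_A = 726.4 / 1401 = 0.5184.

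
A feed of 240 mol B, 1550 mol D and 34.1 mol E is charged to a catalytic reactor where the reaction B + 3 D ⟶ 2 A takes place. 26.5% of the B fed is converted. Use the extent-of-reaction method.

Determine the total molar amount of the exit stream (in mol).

1700 mol

B reacted = 0.265 × 240 = 63.6 mol; ν_B = −1, so ξ = 63.6/1 = 63.6 mol.
Outlet amounts (n = n₀ + ν ξ):
  B: 240 − 1(63.6) = 176.4
  D: 1550 − 3(63.6) = 1359
  A: 0 + 2(63.6) = 127.2
  E: 34.1 (inert)
Total out = 176.4 + 1359 + 127.2 + 34.1 = 1697 mol.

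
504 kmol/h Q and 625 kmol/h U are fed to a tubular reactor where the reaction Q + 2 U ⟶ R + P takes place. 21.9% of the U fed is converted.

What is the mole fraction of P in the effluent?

U reacted = 0.219 × 625 = 136.9 kmol/h; ν_U = −2, so ξ = 136.9/2 = 68.44 kmol/h.
Outlet amounts (n = n₀ + ν ξ):
  Q: 504 − 1(68.44) = 435.6
  U: 625 − 2(68.44) = 488.1
  R: 0 + 1(68.44) = 68.44
  P: 0 + 1(68.44) = 68.44
Total out = 1061 kmol/h; y_P = 68.44 / 1061 = 0.06453.

0.0645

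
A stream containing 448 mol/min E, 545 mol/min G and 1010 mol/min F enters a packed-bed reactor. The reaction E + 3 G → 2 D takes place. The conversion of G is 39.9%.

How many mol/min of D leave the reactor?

G reacted = 0.399 × 545 = 217.5 mol/min; ν_G = −3, so ξ = 217.5/3 = 72.48 mol/min.
Outlet amounts (n = n₀ + ν ξ):
  E: 448 − 1(72.48) = 375.5
  G: 545 − 3(72.48) = 327.5
  D: 0 + 2(72.48) = 145
  F: 1010 (inert)

145 mol/min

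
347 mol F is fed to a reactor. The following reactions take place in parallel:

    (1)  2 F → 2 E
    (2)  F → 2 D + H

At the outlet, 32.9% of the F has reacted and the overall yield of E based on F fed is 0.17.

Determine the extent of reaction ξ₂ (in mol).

ξ₂ = 55.2 mol

Yield of E: 2ξ₁ / 347 = 0.17 → ξ₁ = 29.5 mol.
Conversion of F: 2ξ₁ + 1ξ₂ = 0.329 × 347 = 114.2 → ξ₂ = 55.17 mol.
Outlet amounts (n = n₀ + Σ ν·ξ):
  F: 347 − 2(29.5) − 1(55.17) = 232.8
  E: 0 + 2(29.5) = 58.99
  D: 0 + 2(55.17) = 110.3
  H: 0 + 1(55.17) = 55.17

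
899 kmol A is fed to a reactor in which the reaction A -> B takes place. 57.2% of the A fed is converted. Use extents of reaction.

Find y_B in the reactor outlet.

A reacted = 0.572 × 899 = 514.2 kmol; ν_A = −1, so ξ = 514.2/1 = 514.2 kmol.
Outlet amounts (n = n₀ + ν ξ):
  A: 899 − 1(514.2) = 384.8
  B: 0 + 1(514.2) = 514.2
Total out = 899 kmol; y_B = 514.2 / 899 = 0.572.

0.572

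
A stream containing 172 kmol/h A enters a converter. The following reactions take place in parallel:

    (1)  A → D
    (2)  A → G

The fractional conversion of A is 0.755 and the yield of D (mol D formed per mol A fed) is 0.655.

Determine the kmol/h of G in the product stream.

Yield of D: 1ξ₁ / 172 = 0.655 → ξ₁ = 112.7 kmol/h.
Conversion of A: 1ξ₁ + 1ξ₂ = 0.755 × 172 = 129.9 → ξ₂ = 17.2 kmol/h.
Outlet amounts (n = n₀ + Σ ν·ξ):
  A: 172 − 1(112.7) − 1(17.2) = 42.14
  D: 0 + 1(112.7) = 112.7
  G: 0 + 1(17.2) = 17.2

17.2 kmol/h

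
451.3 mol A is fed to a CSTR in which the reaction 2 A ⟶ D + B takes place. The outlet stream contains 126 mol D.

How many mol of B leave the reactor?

126 mol

For D: n = n₀ + 1ξ → 126 = 0 + 1ξ, giving ξ = 126 mol.
Outlet amounts (n = n₀ + ν ξ):
  A: 451.3 − 2(126) = 199.3
  D: 0 + 1(126) = 126
  B: 0 + 1(126) = 126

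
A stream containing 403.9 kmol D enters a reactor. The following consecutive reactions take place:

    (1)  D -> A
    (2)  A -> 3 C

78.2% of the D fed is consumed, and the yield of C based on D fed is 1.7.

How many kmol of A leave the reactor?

87 kmol

Conversion of D: D consumed = 1ξ₁ = 0.782 × 403.9 → ξ₁ = 315.8 kmol.
Yield of C: 3ξ₂ / 403.9 = 1.7 → ξ₂ = 228.9 kmol.
Outlet amounts (n = n₀ + Σ ν·ξ):
  D: 403.9 − 1(315.8) = 88.05
  A: 0 + 1(315.8) − 1(228.9) = 86.97
  C: 0 + 3(228.9) = 686.6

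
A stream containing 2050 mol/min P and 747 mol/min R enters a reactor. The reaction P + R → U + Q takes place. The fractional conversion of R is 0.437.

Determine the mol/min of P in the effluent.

R reacted = 0.437 × 747 = 326.4 mol/min; ν_R = −1, so ξ = 326.4/1 = 326.4 mol/min.
Outlet amounts (n = n₀ + ν ξ):
  P: 2050 − 1(326.4) = 1724
  R: 747 − 1(326.4) = 420.6
  U: 0 + 1(326.4) = 326.4
  Q: 0 + 1(326.4) = 326.4

1720 mol/min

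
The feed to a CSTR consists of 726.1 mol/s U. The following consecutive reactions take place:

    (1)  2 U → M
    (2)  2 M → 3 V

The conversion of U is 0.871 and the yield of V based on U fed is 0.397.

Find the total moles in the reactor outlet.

506 mol/s

Conversion of U: U consumed = 2ξ₁ = 0.871 × 726.1 → ξ₁ = 316.2 mol/s.
Yield of V: 3ξ₂ / 726.1 = 0.397 → ξ₂ = 96.09 mol/s.
Outlet amounts (n = n₀ + Σ ν·ξ):
  U: 726.1 − 2(316.2) = 93.67
  M: 0 + 1(316.2) − 2(96.09) = 124
  V: 0 + 3(96.09) = 288.3
Total out = 93.67 + 124 + 288.3 = 506 mol/s.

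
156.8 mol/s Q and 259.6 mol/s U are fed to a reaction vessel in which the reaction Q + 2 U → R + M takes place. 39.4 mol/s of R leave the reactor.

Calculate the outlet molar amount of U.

181 mol/s

For R: n = n₀ + 1ξ → 39.4 = 0 + 1ξ, giving ξ = 39.4 mol/s.
Outlet amounts (n = n₀ + ν ξ):
  Q: 156.8 − 1(39.4) = 117.4
  U: 259.6 − 2(39.4) = 180.8
  R: 0 + 1(39.4) = 39.4
  M: 0 + 1(39.4) = 39.4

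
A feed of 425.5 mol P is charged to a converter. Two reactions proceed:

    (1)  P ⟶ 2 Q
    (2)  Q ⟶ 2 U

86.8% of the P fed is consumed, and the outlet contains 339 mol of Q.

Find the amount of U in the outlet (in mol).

Conversion of P: P consumed = 1ξ₁ = 0.868 × 425.5 → ξ₁ = 369.3 mol.
Q balance: n_Q = 0 + 2ξ₁ − 1ξ₂ = 339 → ξ₂ = (2·369.3 − 339)/1 = 399.7 mol.
Outlet amounts (n = n₀ + Σ ν·ξ):
  P: 425.5 − 1(369.3) = 56.17
  Q: 0 + 2(369.3) − 1(399.7) = 339
  U: 0 + 2(399.7) = 799.3

799 mol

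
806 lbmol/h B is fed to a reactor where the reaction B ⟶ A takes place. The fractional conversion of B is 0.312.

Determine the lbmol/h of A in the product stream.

B reacted = 0.312 × 806 = 251.5 lbmol/h; ν_B = −1, so ξ = 251.5/1 = 251.5 lbmol/h.
Outlet amounts (n = n₀ + ν ξ):
  B: 806 − 1(251.5) = 554.5
  A: 0 + 1(251.5) = 251.5

251 lbmol/h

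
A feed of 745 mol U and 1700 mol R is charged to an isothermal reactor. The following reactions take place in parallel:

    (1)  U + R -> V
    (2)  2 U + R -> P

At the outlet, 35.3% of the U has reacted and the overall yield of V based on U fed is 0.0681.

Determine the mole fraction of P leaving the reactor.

Yield of V: 1ξ₁ / 745 = 0.0681 → ξ₁ = 50.73 mol.
Conversion of U: 1ξ₁ + 2ξ₂ = 0.353 × 745 = 263 → ξ₂ = 106.1 mol.
Outlet amounts (n = n₀ + Σ ν·ξ):
  U: 745 − 1(50.73) − 2(106.1) = 482
  R: 1700 − 1(50.73) − 1(106.1) = 1543
  V: 0 + 1(50.73) = 50.73
  P: 0 + 1(106.1) = 106.1
Total out = 2182 mol; y_P = 106.1 / 2182 = 0.04864.

0.0486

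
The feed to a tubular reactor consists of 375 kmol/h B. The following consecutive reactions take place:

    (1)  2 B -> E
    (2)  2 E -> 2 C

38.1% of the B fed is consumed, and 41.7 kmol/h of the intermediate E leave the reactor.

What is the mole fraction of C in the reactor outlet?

0.098

Conversion of B: B consumed = 2ξ₁ = 0.381 × 375 → ξ₁ = 71.44 kmol/h.
E balance: n_E = 0 + 1ξ₁ − 2ξ₂ = 41.7 → ξ₂ = (1·71.44 − 41.7)/2 = 14.87 kmol/h.
Outlet amounts (n = n₀ + Σ ν·ξ):
  B: 375 − 2(71.44) = 232.1
  E: 0 + 1(71.44) − 2(14.87) = 41.7
  C: 0 + 2(14.87) = 29.74
Total out = 303.6 kmol/h; y_C = 29.74 / 303.6 = 0.09796.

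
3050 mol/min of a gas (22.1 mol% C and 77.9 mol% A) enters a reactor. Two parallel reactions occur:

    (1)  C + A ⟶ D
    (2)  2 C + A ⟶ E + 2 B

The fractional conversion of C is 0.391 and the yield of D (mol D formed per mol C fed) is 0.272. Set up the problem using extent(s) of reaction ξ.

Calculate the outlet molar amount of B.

80.2 mol/min

Yield of D: 1ξ₁ / 674 = 0.272 → ξ₁ = 183.3 mol/min.
Conversion of C: 1ξ₁ + 2ξ₂ = 0.391 × 674 = 263.6 → ξ₂ = 40.11 mol/min.
Outlet amounts (n = n₀ + Σ ν·ξ):
  C: 674 − 1(183.3) − 2(40.11) = 410.5
  A: 2376 − 1(183.3) − 1(40.11) = 2153
  D: 0 + 1(183.3) = 183.3
  E: 0 + 1(40.11) = 40.11
  B: 0 + 2(40.11) = 80.21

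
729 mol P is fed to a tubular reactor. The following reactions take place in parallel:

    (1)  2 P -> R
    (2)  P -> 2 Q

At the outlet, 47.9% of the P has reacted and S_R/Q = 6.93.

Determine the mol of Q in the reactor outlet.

Conversion of P: P consumed = 0.479 × 729 = 349.2 mol = 2ξ₁ + 1ξ₂.
Selectivity: 1ξ₁ / (2ξ₂) = 6.93 → ξ₁ = 13.86 ξ₂.
Substitute: (2·13.86 + 1) ξ₂ = 349.2 → ξ₂ = 12.16 mol, ξ₁ = 168.5 mol.
Outlet amounts (n = n₀ + Σ ν·ξ):
  P: 729 − 2(168.5) − 1(12.16) = 379.8
  R: 0 + 1(168.5) = 168.5
  Q: 0 + 2(12.16) = 24.32

24.3 mol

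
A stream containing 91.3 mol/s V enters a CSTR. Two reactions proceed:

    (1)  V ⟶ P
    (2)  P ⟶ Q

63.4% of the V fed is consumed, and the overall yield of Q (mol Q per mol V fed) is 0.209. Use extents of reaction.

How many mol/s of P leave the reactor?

38.8 mol/s

Conversion of V: V consumed = 1ξ₁ = 0.634 × 91.3 → ξ₁ = 57.88 mol/s.
Yield of Q: 1ξ₂ / 91.3 = 0.209 → ξ₂ = 19.08 mol/s.
Outlet amounts (n = n₀ + Σ ν·ξ):
  V: 91.3 − 1(57.88) = 33.42
  P: 0 + 1(57.88) − 1(19.08) = 38.8
  Q: 0 + 1(19.08) = 19.08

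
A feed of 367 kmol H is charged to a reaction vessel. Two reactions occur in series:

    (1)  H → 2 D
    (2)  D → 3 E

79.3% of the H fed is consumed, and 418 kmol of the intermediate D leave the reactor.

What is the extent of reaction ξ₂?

Conversion of H: H consumed = 1ξ₁ = 0.793 × 367 → ξ₁ = 291 kmol.
D balance: n_D = 0 + 2ξ₁ − 1ξ₂ = 418 → ξ₂ = (2·291 − 418)/1 = 164.1 kmol.
Outlet amounts (n = n₀ + Σ ν·ξ):
  H: 367 − 1(291) = 75.97
  D: 0 + 2(291) − 1(164.1) = 418
  E: 0 + 3(164.1) = 492.2

ξ₂ = 164 kmol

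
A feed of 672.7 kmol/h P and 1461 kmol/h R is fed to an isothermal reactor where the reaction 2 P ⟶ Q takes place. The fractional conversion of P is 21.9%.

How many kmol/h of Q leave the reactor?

P reacted = 0.219 × 672.7 = 147.3 kmol/h; ν_P = −2, so ξ = 147.3/2 = 73.66 kmol/h.
Outlet amounts (n = n₀ + ν ξ):
  P: 672.7 − 2(73.66) = 525.4
  Q: 0 + 1(73.66) = 73.66
  R: 1461 (inert)

73.7 kmol/h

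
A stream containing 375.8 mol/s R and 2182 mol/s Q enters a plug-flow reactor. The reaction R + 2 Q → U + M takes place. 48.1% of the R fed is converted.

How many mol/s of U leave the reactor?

R reacted = 0.481 × 375.8 = 180.8 mol/s; ν_R = −1, so ξ = 180.8/1 = 180.8 mol/s.
Outlet amounts (n = n₀ + ν ξ):
  R: 375.8 − 1(180.8) = 195
  Q: 2182 − 2(180.8) = 1820
  U: 0 + 1(180.8) = 180.8
  M: 0 + 1(180.8) = 180.8

181 mol/s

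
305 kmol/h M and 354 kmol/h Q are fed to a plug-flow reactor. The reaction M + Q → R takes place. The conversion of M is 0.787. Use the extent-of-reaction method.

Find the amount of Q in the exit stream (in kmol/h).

M reacted = 0.787 × 305 = 240 kmol/h; ν_M = −1, so ξ = 240/1 = 240 kmol/h.
Outlet amounts (n = n₀ + ν ξ):
  M: 305 − 1(240) = 64.97
  Q: 354 − 1(240) = 114
  R: 0 + 1(240) = 240

114 kmol/h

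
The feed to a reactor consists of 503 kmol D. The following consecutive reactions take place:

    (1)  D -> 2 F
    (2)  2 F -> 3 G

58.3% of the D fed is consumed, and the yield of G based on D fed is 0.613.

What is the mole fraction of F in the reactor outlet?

0.424

Conversion of D: D consumed = 1ξ₁ = 0.583 × 503 → ξ₁ = 293.2 kmol.
Yield of G: 3ξ₂ / 503 = 0.613 → ξ₂ = 102.8 kmol.
Outlet amounts (n = n₀ + Σ ν·ξ):
  D: 503 − 1(293.2) = 209.8
  F: 0 + 2(293.2) − 2(102.8) = 380.9
  G: 0 + 3(102.8) = 308.3
Total out = 899 kmol; y_F = 380.9 / 899 = 0.4237.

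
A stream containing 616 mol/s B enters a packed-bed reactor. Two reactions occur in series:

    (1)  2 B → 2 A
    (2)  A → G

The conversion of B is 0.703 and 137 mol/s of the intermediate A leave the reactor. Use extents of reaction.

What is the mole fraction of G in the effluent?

Conversion of B: B consumed = 2ξ₁ = 0.703 × 616 → ξ₁ = 216.5 mol/s.
A balance: n_A = 0 + 2ξ₁ − 1ξ₂ = 137 → ξ₂ = (2·216.5 − 137)/1 = 296 mol/s.
Outlet amounts (n = n₀ + Σ ν·ξ):
  B: 616 − 2(216.5) = 183
  A: 0 + 2(216.5) − 1(296) = 137
  G: 0 + 1(296) = 296
Total out = 616 mol/s; y_G = 296 / 616 = 0.4806.

0.481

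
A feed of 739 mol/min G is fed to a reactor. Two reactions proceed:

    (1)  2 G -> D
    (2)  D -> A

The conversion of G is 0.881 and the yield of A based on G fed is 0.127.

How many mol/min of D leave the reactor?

232 mol/min

Conversion of G: G consumed = 2ξ₁ = 0.881 × 739 → ξ₁ = 325.5 mol/min.
Yield of A: 1ξ₂ / 739 = 0.127 → ξ₂ = 93.85 mol/min.
Outlet amounts (n = n₀ + Σ ν·ξ):
  G: 739 − 2(325.5) = 87.94
  D: 0 + 1(325.5) − 1(93.85) = 231.7
  A: 0 + 1(93.85) = 93.85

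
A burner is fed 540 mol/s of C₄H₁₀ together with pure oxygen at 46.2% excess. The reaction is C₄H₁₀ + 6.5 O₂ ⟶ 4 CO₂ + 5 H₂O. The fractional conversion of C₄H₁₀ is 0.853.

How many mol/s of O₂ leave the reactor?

2140 mol/s

Stoichiometric O₂ = 6.5 × 540 = 3510 mol/s; O₂ fed = 3510 × 1.462 = 5132 mol/s.
Fuel reacted = 0.853 × 540 → ξ = 460.6 mol/s.
Outlet (n = n₀ + ν ξ):
  C₄H₁₀: 540 − 1(460.6) = 79.38
  O₂: 5132 − 6.5(460.6) = 2138
  CO₂: 0 + 4(460.6) = 1842
  H₂O: 0 + 5(460.6) = 2303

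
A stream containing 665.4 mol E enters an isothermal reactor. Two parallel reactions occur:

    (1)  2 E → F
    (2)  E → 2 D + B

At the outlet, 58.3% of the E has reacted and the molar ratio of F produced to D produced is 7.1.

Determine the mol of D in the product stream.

26.4 mol

Conversion of E: E consumed = 0.583 × 665.4 = 387.9 mol = 2ξ₁ + 1ξ₂.
Selectivity: 1ξ₁ / (2ξ₂) = 7.1 → ξ₁ = 14.2 ξ₂.
Substitute: (2·14.2 + 1) ξ₂ = 387.9 → ξ₂ = 13.19 mol, ξ₁ = 187.4 mol.
Outlet amounts (n = n₀ + Σ ν·ξ):
  E: 665.4 − 2(187.4) − 1(13.19) = 277.5
  F: 0 + 1(187.4) = 187.4
  D: 0 + 2(13.19) = 26.39
  B: 0 + 1(13.19) = 13.19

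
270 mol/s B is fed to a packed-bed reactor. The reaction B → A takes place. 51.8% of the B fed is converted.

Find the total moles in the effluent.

B reacted = 0.518 × 270 = 139.9 mol/s; ν_B = −1, so ξ = 139.9/1 = 139.9 mol/s.
Outlet amounts (n = n₀ + ν ξ):
  B: 270 − 1(139.9) = 130.1
  A: 0 + 1(139.9) = 139.9
Total out = 130.1 + 139.9 = 270 mol/s.

270 mol/s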